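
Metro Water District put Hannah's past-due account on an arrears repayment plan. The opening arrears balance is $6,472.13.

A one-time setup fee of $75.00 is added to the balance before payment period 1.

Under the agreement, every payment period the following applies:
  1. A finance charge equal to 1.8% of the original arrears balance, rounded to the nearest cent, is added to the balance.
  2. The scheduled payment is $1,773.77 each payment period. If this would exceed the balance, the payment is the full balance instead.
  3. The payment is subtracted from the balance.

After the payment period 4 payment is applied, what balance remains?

$0.00

Payment period 1: $6,547.13 +$116.50 interest = $6,663.63; pay $1,773.77 → $4,889.86
Payment period 2: $4,889.86 +$116.50 interest = $5,006.36; pay $1,773.77 → $3,232.59
Payment period 3: $3,232.59 +$116.50 interest = $3,349.09; pay $1,773.77 → $1,575.32
Payment period 4: $1,575.32 +$116.50 interest = $1,691.82; pay $1,691.82 → $0.00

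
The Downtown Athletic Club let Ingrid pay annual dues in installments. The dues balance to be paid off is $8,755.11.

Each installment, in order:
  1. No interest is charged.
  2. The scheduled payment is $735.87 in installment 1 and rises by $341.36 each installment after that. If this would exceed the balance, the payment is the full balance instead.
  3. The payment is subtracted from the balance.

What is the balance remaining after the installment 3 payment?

Installment 1: $8,755.11 − $735.87 → $8,019.24
Installment 2: $8,019.24 − $1,077.23 → $6,942.01
Installment 3: $6,942.01 − $1,418.59 → $5,523.42

$5,523.42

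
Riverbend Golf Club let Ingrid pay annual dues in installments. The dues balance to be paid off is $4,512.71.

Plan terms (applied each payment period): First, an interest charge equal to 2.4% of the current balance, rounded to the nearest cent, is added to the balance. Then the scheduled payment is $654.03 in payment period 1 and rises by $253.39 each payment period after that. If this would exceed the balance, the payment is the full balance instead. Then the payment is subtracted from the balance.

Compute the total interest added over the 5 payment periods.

Payment period 1: $4,512.71 +$108.31 interest = $4,621.02; pay $654.03 → $3,966.99
Payment period 2: $3,966.99 +$95.21 interest = $4,062.20; pay $907.42 → $3,154.78
Payment period 3: $3,154.78 +$75.71 interest = $3,230.49; pay $1,160.81 → $2,069.68
Payment period 4: $2,069.68 +$49.67 interest = $2,119.35; pay $1,414.20 → $705.15
Payment period 5: $705.15 +$16.92 interest = $722.07; pay $722.07 → $0.00
Total interest: $108.31 + $95.21 + $75.71 + $49.67 + $16.92 = $345.82

$345.82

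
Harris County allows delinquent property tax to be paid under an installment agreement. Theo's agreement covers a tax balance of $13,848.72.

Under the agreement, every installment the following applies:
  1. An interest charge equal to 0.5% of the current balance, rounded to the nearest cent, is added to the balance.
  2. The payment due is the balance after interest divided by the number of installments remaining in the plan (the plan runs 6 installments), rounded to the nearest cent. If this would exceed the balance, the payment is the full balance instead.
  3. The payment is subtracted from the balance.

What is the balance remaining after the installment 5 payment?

# | Opening | Interest | Payment | End bal
1 | $13,848.72 | $69.24 | $2,319.66 | $11,598.30
2 | $11,598.30 | $57.99 | $2,331.26 | $9,325.03
3 | $9,325.03 | $46.63 | $2,342.92 | $7,028.74
4 | $7,028.74 | $35.14 | $2,354.63 | $4,709.25
5 | $4,709.25 | $23.55 | $2,366.40 | $2,366.40

$2,366.40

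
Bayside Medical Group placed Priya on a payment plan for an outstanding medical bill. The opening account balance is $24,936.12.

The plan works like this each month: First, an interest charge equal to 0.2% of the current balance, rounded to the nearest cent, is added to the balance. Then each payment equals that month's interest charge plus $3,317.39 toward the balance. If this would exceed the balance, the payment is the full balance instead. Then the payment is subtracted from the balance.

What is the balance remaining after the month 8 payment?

$0.00

# | Opening | Interest | Payment | End bal
1 | $24,936.12 | $49.87 | $3,367.26 | $21,618.73
2 | $21,618.73 | $43.24 | $3,360.63 | $18,301.34
3 | $18,301.34 | $36.60 | $3,353.99 | $14,983.95
4 | $14,983.95 | $29.97 | $3,347.36 | $11,666.56
5 | $11,666.56 | $23.33 | $3,340.72 | $8,349.17
6 | $8,349.17 | $16.70 | $3,334.09 | $5,031.78
7 | $5,031.78 | $10.06 | $3,327.45 | $1,714.39
8 | $1,714.39 | $3.43 | $1,717.82 | $0.00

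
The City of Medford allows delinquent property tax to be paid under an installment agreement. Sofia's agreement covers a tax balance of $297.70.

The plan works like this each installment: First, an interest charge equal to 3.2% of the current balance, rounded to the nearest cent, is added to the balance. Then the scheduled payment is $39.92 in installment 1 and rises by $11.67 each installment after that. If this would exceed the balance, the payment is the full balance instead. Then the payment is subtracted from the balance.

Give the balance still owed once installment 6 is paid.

Installment 1: opening $297.70; interest $9.53 → $307.23; payment $39.92; balance $267.31
Installment 2: opening $267.31; interest $8.55 → $275.86; payment $51.59; balance $224.27
Installment 3: opening $224.27; interest $7.18 → $231.45; payment $63.26; balance $168.19
Installment 4: opening $168.19; interest $5.38 → $173.57; payment $74.93; balance $98.64
Installment 5: opening $98.64; interest $3.16 → $101.80; payment $86.60; balance $15.20
Installment 6: opening $15.20; interest $0.49 → $15.69; payment $15.69; balance $0.00

$0.00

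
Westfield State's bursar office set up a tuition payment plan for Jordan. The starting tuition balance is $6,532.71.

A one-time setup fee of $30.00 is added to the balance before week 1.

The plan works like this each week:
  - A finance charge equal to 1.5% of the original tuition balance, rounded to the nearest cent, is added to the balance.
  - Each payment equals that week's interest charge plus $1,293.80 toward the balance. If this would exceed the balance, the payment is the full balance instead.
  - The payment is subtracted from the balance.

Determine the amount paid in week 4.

Week 1: $6,562.71 +$97.99 interest = $6,660.70; pay $1,391.79 → $5,268.91
Week 2: $5,268.91 +$97.99 interest = $5,366.90; pay $1,391.79 → $3,975.11
Week 3: $3,975.11 +$97.99 interest = $4,073.10; pay $1,391.79 → $2,681.31
Week 4: $2,681.31 +$97.99 interest = $2,779.30; pay $1,391.79 → $1,387.51

$1,391.79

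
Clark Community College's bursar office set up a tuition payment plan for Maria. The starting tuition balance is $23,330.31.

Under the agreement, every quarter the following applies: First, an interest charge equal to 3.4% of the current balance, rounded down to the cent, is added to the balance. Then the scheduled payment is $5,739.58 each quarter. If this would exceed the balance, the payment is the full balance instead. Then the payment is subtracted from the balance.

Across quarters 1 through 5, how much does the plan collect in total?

$25,556.53

Quarter 1: opening $23,330.31; interest $793.23 → $24,123.54; payment $5,739.58; balance $18,383.96
Quarter 2: opening $18,383.96; interest $625.05 → $19,009.01; payment $5,739.58; balance $13,269.43
Quarter 3: opening $13,269.43; interest $451.16 → $13,720.59; payment $5,739.58; balance $7,981.01
Quarter 4: opening $7,981.01; interest $271.35 → $8,252.36; payment $5,739.58; balance $2,512.78
Quarter 5: opening $2,512.78; interest $85.43 → $2,598.21; payment $2,598.21; balance $0.00
Total paid: $25,556.53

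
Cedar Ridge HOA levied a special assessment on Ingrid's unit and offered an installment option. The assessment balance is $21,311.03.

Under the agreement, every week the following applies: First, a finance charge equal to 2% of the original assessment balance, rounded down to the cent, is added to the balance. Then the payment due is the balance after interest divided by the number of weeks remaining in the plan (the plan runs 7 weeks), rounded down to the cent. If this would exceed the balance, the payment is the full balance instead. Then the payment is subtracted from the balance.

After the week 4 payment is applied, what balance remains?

$10,104.48

Week 1: $21,311.03 +$426.22 interest = $21,737.25; pay $3,105.32 → $18,631.93
Week 2: $18,631.93 +$426.22 interest = $19,058.15; pay $3,176.35 → $15,881.80
Week 3: $15,881.80 +$426.22 interest = $16,308.02; pay $3,261.60 → $13,046.42
Week 4: $13,046.42 +$426.22 interest = $13,472.64; pay $3,368.16 → $10,104.48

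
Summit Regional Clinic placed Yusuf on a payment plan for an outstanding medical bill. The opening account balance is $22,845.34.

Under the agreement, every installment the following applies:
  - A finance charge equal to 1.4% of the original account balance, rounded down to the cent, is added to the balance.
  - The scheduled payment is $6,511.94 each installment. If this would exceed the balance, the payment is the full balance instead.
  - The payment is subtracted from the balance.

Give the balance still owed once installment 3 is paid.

$4,269.01

Installment 1: $22,845.34 +$319.83 interest = $23,165.17; pay $6,511.94 → $16,653.23
Installment 2: $16,653.23 +$319.83 interest = $16,973.06; pay $6,511.94 → $10,461.12
Installment 3: $10,461.12 +$319.83 interest = $10,780.95; pay $6,511.94 → $4,269.01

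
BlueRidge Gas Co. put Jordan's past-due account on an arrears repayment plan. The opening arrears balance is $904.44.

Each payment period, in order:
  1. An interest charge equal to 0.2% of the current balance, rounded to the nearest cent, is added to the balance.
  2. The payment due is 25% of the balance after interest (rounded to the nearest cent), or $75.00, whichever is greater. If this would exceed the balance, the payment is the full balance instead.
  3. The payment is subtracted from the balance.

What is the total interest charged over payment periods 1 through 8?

$6.38

Payment period 1: opening $904.44; interest $1.81 → $906.25; payment $226.56; balance $679.69
Payment period 2: opening $679.69; interest $1.36 → $681.05; payment $170.26; balance $510.79
Payment period 3: opening $510.79; interest $1.02 → $511.81; payment $127.95; balance $383.86
Payment period 4: opening $383.86; interest $0.77 → $384.63; payment $96.16; balance $288.47
Payment period 5: opening $288.47; interest $0.58 → $289.05; payment $75.00; balance $214.05
Payment period 6: opening $214.05; interest $0.43 → $214.48; payment $75.00; balance $139.48
Payment period 7: opening $139.48; interest $0.28 → $139.76; payment $75.00; balance $64.76
Payment period 8: opening $64.76; interest $0.13 → $64.89; payment $64.89; balance $0.00
Total interest: $1.81 + $1.36 + $1.02 + $0.77 + $0.58 + $0.43 + $0.28 + $0.13 = $6.38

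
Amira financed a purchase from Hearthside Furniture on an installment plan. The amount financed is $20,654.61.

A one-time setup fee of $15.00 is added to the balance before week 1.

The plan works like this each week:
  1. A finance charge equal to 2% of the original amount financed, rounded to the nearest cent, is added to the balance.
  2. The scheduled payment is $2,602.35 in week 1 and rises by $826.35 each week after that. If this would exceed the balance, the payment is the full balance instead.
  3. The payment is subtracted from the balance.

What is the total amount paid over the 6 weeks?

$23,148.15

Week 1: $20,669.61 +$413.09 interest = $21,082.70; pay $2,602.35 → $18,480.35
Week 2: $18,480.35 +$413.09 interest = $18,893.44; pay $3,428.70 → $15,464.74
Week 3: $15,464.74 +$413.09 interest = $15,877.83; pay $4,255.05 → $11,622.78
Week 4: $11,622.78 +$413.09 interest = $12,035.87; pay $5,081.40 → $6,954.47
Week 5: $6,954.47 +$413.09 interest = $7,367.56; pay $5,907.75 → $1,459.81
Week 6: $1,459.81 +$413.09 interest = $1,872.90; pay $1,872.90 → $0.00
Total paid: $23,148.15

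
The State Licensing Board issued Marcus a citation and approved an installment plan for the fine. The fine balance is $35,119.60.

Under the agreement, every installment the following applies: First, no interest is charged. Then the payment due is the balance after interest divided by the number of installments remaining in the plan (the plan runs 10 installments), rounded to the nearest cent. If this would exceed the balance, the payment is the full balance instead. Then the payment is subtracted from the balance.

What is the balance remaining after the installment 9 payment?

Installment 1: $35,119.60 − $3,511.96 → $31,607.64
Installment 2: $31,607.64 − $3,511.96 → $28,095.68
Installment 3: $28,095.68 − $3,511.96 → $24,583.72
Installment 4: $24,583.72 − $3,511.96 → $21,071.76
Installment 5: $21,071.76 − $3,511.96 → $17,559.80
Installment 6: $17,559.80 − $3,511.96 → $14,047.84
Installment 7: $14,047.84 − $3,511.96 → $10,535.88
Installment 8: $10,535.88 − $3,511.96 → $7,023.92
Installment 9: $7,023.92 − $3,511.96 → $3,511.96

$3,511.96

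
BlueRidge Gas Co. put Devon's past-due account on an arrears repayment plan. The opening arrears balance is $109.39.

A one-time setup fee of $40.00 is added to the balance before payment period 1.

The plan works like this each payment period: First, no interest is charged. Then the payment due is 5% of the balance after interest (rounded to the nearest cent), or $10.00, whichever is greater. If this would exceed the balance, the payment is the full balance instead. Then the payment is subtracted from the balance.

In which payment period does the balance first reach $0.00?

Payment period 1: opening $149.39; payment $10.00; balance $139.39
Payment period 2: opening $139.39; payment $10.00; balance $129.39
Payment period 3: opening $129.39; payment $10.00; balance $119.39
Payment period 4: opening $119.39; payment $10.00; balance $109.39
Payment period 5: opening $109.39; payment $10.00; balance $99.39
Payment period 6: opening $99.39; payment $10.00; balance $89.39
Payment period 7: opening $89.39; payment $10.00; balance $79.39
Payment period 8: opening $79.39; payment $10.00; balance $69.39
Payment period 9: opening $69.39; payment $10.00; balance $59.39
Payment period 10: opening $59.39; payment $10.00; balance $49.39
Payment period 11: opening $49.39; payment $10.00; balance $39.39
Payment period 12: opening $39.39; payment $10.00; balance $29.39
Payment period 13: opening $29.39; payment $10.00; balance $19.39
Payment period 14: opening $19.39; payment $10.00; balance $9.39
Payment period 15: opening $9.39; payment $9.39; balance $0.00
Balance reaches $0.00 in payment period 15.

15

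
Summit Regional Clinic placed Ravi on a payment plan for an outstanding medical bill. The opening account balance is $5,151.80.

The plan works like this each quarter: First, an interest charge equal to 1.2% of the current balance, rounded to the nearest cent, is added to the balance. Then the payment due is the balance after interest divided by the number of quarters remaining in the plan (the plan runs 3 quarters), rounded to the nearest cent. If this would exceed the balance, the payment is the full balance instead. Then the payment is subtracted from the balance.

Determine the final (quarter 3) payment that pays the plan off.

$1,779.83

# | Opening | Interest | Payment | End bal
1 | $5,151.80 | $61.82 | $1,737.87 | $3,475.75
2 | $3,475.75 | $41.71 | $1,758.73 | $1,758.73
3 | $1,758.73 | $21.10 | $1,779.83 | $0.00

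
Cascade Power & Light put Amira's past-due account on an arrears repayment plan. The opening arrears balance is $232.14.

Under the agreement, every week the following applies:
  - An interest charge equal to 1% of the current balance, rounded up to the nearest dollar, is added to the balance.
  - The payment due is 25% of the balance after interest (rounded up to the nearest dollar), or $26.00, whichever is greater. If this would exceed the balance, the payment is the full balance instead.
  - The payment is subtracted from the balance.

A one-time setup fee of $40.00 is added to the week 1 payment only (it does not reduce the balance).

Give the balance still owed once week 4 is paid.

Week 1: $232.14 +$3.00 interest = $235.14; pay $59.00 (+ $40.00 fee) → $176.14
Week 2: $176.14 +$2.00 interest = $178.14; pay $45.00 → $133.14
Week 3: $133.14 +$2.00 interest = $135.14; pay $34.00 → $101.14
Week 4: $101.14 +$2.00 interest = $103.14; pay $26.00 → $77.14

$77.14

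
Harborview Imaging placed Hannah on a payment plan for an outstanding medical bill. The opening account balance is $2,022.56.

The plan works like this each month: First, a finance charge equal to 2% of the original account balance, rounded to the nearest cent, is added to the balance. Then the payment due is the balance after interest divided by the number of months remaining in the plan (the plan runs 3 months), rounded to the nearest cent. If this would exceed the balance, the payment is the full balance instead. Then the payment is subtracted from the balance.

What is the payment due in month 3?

$748.34

Month 1: opening $2,022.56; interest $40.45 → $2,063.01; payment $687.67; balance $1,375.34
Month 2: opening $1,375.34; interest $40.45 → $1,415.79; payment $707.90; balance $707.89
Month 3: opening $707.89; interest $40.45 → $748.34; payment $748.34; balance $0.00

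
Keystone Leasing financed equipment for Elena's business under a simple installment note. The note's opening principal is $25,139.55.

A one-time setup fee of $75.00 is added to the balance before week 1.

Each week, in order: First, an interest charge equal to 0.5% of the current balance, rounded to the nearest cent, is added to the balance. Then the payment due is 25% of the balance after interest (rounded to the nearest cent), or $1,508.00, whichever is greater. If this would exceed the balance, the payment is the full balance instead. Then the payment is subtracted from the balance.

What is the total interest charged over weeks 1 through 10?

$465.87

Week 1: $25,214.55 +$126.07 interest = $25,340.62; pay $6,335.16 → $19,005.46
Week 2: $19,005.46 +$95.03 interest = $19,100.49; pay $4,775.12 → $14,325.37
Week 3: $14,325.37 +$71.63 interest = $14,397.00; pay $3,599.25 → $10,797.75
Week 4: $10,797.75 +$53.99 interest = $10,851.74; pay $2,712.94 → $8,138.80
Week 5: $8,138.80 +$40.69 interest = $8,179.49; pay $2,044.87 → $6,134.62
Week 6: $6,134.62 +$30.67 interest = $6,165.29; pay $1,541.32 → $4,623.97
Week 7: $4,623.97 +$23.12 interest = $4,647.09; pay $1,508.00 → $3,139.09
Week 8: $3,139.09 +$15.70 interest = $3,154.79; pay $1,508.00 → $1,646.79
Week 9: $1,646.79 +$8.23 interest = $1,655.02; pay $1,508.00 → $147.02
Week 10: $147.02 +$0.74 interest = $147.76; pay $147.76 → $0.00
Total interest: $126.07 + $95.03 + $71.63 + $53.99 + $40.69 + $30.67 + $23.12 + $15.70 + $8.23 + $0.74 = $465.87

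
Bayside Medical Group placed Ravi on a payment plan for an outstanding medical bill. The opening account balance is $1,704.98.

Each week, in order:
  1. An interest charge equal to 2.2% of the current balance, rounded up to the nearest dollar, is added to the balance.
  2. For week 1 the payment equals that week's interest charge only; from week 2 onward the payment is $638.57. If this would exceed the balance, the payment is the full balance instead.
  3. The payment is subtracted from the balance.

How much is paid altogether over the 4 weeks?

Week 1: opening $1,704.98; interest $38.00 → $1,742.98; payment $38.00; balance $1,704.98
Week 2: opening $1,704.98; interest $38.00 → $1,742.98; payment $638.57; balance $1,104.41
Week 3: opening $1,104.41; interest $25.00 → $1,129.41; payment $638.57; balance $490.84
Week 4: opening $490.84; interest $11.00 → $501.84; payment $501.84; balance $0.00
Total paid: $1,816.98

$1,816.98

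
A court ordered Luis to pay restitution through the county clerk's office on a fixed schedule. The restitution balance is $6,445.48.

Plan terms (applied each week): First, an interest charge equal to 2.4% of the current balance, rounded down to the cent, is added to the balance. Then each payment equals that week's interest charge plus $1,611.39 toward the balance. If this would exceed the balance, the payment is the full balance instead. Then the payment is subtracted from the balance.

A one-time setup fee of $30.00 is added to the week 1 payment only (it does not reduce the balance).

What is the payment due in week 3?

# | Opening | Interest | Payment | Fee | End bal
1 | $6,445.48 | $154.69 | $1,766.08 | $30.00 | $4,834.09
2 | $4,834.09 | $116.01 | $1,727.40 | — | $3,222.70
3 | $3,222.70 | $77.34 | $1,688.73 | — | $1,611.31

$1,688.73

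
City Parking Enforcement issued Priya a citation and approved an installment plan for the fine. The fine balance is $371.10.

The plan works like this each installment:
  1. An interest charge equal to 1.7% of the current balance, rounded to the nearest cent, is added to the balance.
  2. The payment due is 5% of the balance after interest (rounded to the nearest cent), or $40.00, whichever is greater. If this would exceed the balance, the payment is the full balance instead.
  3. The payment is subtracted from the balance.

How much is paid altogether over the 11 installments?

Installment 1: opening $371.10; interest $6.31 → $377.41; payment $40.00; balance $337.41
Installment 2: opening $337.41; interest $5.74 → $343.15; payment $40.00; balance $303.15
Installment 3: opening $303.15; interest $5.15 → $308.30; payment $40.00; balance $268.30
Installment 4: opening $268.30; interest $4.56 → $272.86; payment $40.00; balance $232.86
Installment 5: opening $232.86; interest $3.96 → $236.82; payment $40.00; balance $196.82
Installment 6: opening $196.82; interest $3.35 → $200.17; payment $40.00; balance $160.17
Installment 7: opening $160.17; interest $2.72 → $162.89; payment $40.00; balance $122.89
Installment 8: opening $122.89; interest $2.09 → $124.98; payment $40.00; balance $84.98
Installment 9: opening $84.98; interest $1.44 → $86.42; payment $40.00; balance $46.42
Installment 10: opening $46.42; interest $0.79 → $47.21; payment $40.00; balance $7.21
Installment 11: opening $7.21; interest $0.12 → $7.33; payment $7.33; balance $0.00
Total paid: $407.33

$407.33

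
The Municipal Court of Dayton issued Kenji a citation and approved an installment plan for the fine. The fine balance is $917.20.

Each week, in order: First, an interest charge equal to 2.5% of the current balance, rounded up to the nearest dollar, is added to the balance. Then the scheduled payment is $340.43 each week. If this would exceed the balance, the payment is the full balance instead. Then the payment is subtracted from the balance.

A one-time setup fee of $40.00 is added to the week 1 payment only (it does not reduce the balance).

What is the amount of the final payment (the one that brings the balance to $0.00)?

Week 1: opening $917.20; interest $23.00 → $940.20; payment $340.43 (+ $40.00 fee); balance $599.77
Week 2: opening $599.77; interest $15.00 → $614.77; payment $340.43; balance $274.34
Week 3: opening $274.34; interest $7.00 → $281.34; payment $281.34; balance $0.00

$281.34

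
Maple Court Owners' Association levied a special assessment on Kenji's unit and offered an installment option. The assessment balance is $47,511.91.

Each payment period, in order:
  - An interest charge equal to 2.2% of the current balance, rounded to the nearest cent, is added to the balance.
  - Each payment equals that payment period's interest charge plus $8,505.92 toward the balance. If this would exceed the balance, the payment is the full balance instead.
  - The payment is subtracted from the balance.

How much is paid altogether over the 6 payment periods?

# | Opening | Interest | Payment | End bal
1 | $47,511.91 | $1,045.26 | $9,551.18 | $39,005.99
2 | $39,005.99 | $858.13 | $9,364.05 | $30,500.07
3 | $30,500.07 | $671.00 | $9,176.92 | $21,994.15
4 | $21,994.15 | $483.87 | $8,989.79 | $13,488.23
5 | $13,488.23 | $296.74 | $8,802.66 | $4,982.31
6 | $4,982.31 | $109.61 | $5,091.92 | $0.00
Total paid: $50,976.52

$50,976.52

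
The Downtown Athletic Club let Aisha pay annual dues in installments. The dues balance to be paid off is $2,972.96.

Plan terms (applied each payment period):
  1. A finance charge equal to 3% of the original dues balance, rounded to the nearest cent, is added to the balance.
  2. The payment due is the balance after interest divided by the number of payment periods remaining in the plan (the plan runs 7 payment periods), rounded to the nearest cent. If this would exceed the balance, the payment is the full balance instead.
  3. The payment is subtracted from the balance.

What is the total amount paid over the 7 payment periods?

Payment period 1: $2,972.96 +$89.19 interest = $3,062.15; pay $437.45 → $2,624.70
Payment period 2: $2,624.70 +$89.19 interest = $2,713.89; pay $452.32 → $2,261.57
Payment period 3: $2,261.57 +$89.19 interest = $2,350.76; pay $470.15 → $1,880.61
Payment period 4: $1,880.61 +$89.19 interest = $1,969.80; pay $492.45 → $1,477.35
Payment period 5: $1,477.35 +$89.19 interest = $1,566.54; pay $522.18 → $1,044.36
Payment period 6: $1,044.36 +$89.19 interest = $1,133.55; pay $566.78 → $566.77
Payment period 7: $566.77 +$89.19 interest = $655.96; pay $655.96 → $0.00
Total paid: $3,597.29

$3,597.29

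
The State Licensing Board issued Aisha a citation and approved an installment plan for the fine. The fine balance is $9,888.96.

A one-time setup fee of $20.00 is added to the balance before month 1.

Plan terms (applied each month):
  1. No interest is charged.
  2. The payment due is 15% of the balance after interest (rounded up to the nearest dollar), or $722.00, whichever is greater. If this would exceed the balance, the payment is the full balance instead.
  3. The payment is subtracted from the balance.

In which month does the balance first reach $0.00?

12

# | Opening | Payment | End bal
1 | $9,908.96 | $1,487.00 | $8,421.96
2 | $8,421.96 | $1,264.00 | $7,157.96
3 | $7,157.96 | $1,074.00 | $6,083.96
4 | $6,083.96 | $913.00 | $5,170.96
5 | $5,170.96 | $776.00 | $4,394.96
6 | $4,394.96 | $722.00 | $3,672.96
7 | $3,672.96 | $722.00 | $2,950.96
8 | $2,950.96 | $722.00 | $2,228.96
9 | $2,228.96 | $722.00 | $1,506.96
10 | $1,506.96 | $722.00 | $784.96
11 | $784.96 | $722.00 | $62.96
12 | $62.96 | $62.96 | $0.00
Balance reaches $0.00 in month 12.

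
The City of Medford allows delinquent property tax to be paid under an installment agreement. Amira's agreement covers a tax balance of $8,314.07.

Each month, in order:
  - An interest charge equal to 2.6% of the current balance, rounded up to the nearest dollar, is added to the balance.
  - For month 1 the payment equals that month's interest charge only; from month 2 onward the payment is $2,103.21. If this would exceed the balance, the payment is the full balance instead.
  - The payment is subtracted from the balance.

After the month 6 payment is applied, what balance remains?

Month 1: opening $8,314.07; interest $217.00 → $8,531.07; payment $217.00; balance $8,314.07
Month 2: opening $8,314.07; interest $217.00 → $8,531.07; payment $2,103.21; balance $6,427.86
Month 3: opening $6,427.86; interest $168.00 → $6,595.86; payment $2,103.21; balance $4,492.65
Month 4: opening $4,492.65; interest $117.00 → $4,609.65; payment $2,103.21; balance $2,506.44
Month 5: opening $2,506.44; interest $66.00 → $2,572.44; payment $2,103.21; balance $469.23
Month 6: opening $469.23; interest $13.00 → $482.23; payment $482.23; balance $0.00

$0.00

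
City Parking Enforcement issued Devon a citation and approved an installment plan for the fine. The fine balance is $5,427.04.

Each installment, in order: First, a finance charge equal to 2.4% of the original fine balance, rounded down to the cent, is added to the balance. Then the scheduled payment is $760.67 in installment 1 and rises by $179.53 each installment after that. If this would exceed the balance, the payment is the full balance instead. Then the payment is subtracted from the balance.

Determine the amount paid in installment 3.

$1,119.73

Installment 1: opening $5,427.04; interest $130.24 → $5,557.28; payment $760.67; balance $4,796.61
Installment 2: opening $4,796.61; interest $130.24 → $4,926.85; payment $940.20; balance $3,986.65
Installment 3: opening $3,986.65; interest $130.24 → $4,116.89; payment $1,119.73; balance $2,997.16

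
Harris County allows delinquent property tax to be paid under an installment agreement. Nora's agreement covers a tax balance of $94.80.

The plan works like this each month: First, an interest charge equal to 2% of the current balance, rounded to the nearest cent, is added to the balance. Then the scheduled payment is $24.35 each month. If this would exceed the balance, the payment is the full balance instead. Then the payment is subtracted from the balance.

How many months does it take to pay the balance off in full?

5

# | Opening | Interest | Payment | End bal
1 | $94.80 | $1.90 | $24.35 | $72.35
2 | $72.35 | $1.45 | $24.35 | $49.45
3 | $49.45 | $0.99 | $24.35 | $26.09
4 | $26.09 | $0.52 | $24.35 | $2.26
5 | $2.26 | $0.05 | $2.31 | $0.00
Balance reaches $0.00 in month 5.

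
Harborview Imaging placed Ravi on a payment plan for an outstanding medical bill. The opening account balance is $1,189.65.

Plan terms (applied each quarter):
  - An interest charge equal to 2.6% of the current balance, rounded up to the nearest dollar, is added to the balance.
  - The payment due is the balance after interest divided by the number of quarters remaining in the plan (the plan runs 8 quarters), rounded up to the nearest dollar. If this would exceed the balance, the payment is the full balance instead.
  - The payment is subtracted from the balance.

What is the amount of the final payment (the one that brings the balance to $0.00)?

Quarter 1: $1,189.65 +$31.00 interest = $1,220.65; pay $153.00 → $1,067.65
Quarter 2: $1,067.65 +$28.00 interest = $1,095.65; pay $157.00 → $938.65
Quarter 3: $938.65 +$25.00 interest = $963.65; pay $161.00 → $802.65
Quarter 4: $802.65 +$21.00 interest = $823.65; pay $165.00 → $658.65
Quarter 5: $658.65 +$18.00 interest = $676.65; pay $170.00 → $506.65
Quarter 6: $506.65 +$14.00 interest = $520.65; pay $174.00 → $346.65
Quarter 7: $346.65 +$10.00 interest = $356.65; pay $179.00 → $177.65
Quarter 8: $177.65 +$5.00 interest = $182.65; pay $182.65 → $0.00

$182.65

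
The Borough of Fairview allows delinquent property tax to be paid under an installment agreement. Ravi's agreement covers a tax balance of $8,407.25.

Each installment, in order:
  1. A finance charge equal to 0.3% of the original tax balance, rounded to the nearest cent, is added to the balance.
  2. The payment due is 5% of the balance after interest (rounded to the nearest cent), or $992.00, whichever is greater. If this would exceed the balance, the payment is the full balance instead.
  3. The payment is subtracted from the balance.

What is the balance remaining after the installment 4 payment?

Installment 1: $8,407.25 +$25.22 interest = $8,432.47; pay $992.00 → $7,440.47
Installment 2: $7,440.47 +$25.22 interest = $7,465.69; pay $992.00 → $6,473.69
Installment 3: $6,473.69 +$25.22 interest = $6,498.91; pay $992.00 → $5,506.91
Installment 4: $5,506.91 +$25.22 interest = $5,532.13; pay $992.00 → $4,540.13

$4,540.13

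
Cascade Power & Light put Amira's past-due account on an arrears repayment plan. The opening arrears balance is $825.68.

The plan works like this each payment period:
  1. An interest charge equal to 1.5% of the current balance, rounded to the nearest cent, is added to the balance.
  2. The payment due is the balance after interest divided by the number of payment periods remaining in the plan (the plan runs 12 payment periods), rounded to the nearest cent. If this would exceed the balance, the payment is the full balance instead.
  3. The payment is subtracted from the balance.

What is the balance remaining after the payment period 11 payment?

$81.05

Payment period 1: $825.68 +$12.39 interest = $838.07; pay $69.84 → $768.23
Payment period 2: $768.23 +$11.52 interest = $779.75; pay $70.89 → $708.86
Payment period 3: $708.86 +$10.63 interest = $719.49; pay $71.95 → $647.54
Payment period 4: $647.54 +$9.71 interest = $657.25; pay $73.03 → $584.22
Payment period 5: $584.22 +$8.76 interest = $592.98; pay $74.12 → $518.86
Payment period 6: $518.86 +$7.78 interest = $526.64; pay $75.23 → $451.41
Payment period 7: $451.41 +$6.77 interest = $458.18; pay $76.36 → $381.82
Payment period 8: $381.82 +$5.73 interest = $387.55; pay $77.51 → $310.04
Payment period 9: $310.04 +$4.65 interest = $314.69; pay $78.67 → $236.02
Payment period 10: $236.02 +$3.54 interest = $239.56; pay $79.85 → $159.71
Payment period 11: $159.71 +$2.40 interest = $162.11; pay $81.06 → $81.05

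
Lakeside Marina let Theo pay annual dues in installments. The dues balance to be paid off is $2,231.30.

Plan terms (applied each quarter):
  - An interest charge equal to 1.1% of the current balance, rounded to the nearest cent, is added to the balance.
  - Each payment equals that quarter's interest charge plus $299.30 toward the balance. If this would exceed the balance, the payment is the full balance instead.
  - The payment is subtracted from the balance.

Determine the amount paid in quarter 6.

Quarter 1: $2,231.30 +$24.54 interest = $2,255.84; pay $323.84 → $1,932.00
Quarter 2: $1,932.00 +$21.25 interest = $1,953.25; pay $320.55 → $1,632.70
Quarter 3: $1,632.70 +$17.96 interest = $1,650.66; pay $317.26 → $1,333.40
Quarter 4: $1,333.40 +$14.67 interest = $1,348.07; pay $313.97 → $1,034.10
Quarter 5: $1,034.10 +$11.38 interest = $1,045.48; pay $310.68 → $734.80
Quarter 6: $734.80 +$8.08 interest = $742.88; pay $307.38 → $435.50

$307.38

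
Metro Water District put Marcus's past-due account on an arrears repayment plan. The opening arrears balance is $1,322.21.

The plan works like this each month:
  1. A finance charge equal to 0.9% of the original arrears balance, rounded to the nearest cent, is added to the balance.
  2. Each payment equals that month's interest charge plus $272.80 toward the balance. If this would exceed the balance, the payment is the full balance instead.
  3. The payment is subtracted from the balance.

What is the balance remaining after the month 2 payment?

$776.61

# | Opening | Interest | Payment | End bal
1 | $1,322.21 | $11.90 | $284.70 | $1,049.41
2 | $1,049.41 | $11.90 | $284.70 | $776.61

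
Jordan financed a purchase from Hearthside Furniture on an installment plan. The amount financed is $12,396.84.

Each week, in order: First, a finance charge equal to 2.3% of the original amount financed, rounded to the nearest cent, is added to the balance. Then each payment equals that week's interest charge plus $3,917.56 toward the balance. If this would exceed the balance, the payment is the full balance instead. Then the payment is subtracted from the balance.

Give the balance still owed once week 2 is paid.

$4,561.72

Week 1: $12,396.84 +$285.13 interest = $12,681.97; pay $4,202.69 → $8,479.28
Week 2: $8,479.28 +$285.13 interest = $8,764.41; pay $4,202.69 → $4,561.72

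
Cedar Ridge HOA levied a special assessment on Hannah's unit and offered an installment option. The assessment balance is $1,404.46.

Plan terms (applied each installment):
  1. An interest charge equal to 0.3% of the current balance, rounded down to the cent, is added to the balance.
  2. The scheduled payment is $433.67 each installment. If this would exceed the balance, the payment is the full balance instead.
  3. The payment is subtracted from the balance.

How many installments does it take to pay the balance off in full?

Installment 1: $1,404.46 +$4.21 interest = $1,408.67; pay $433.67 → $975.00
Installment 2: $975.00 +$2.92 interest = $977.92; pay $433.67 → $544.25
Installment 3: $544.25 +$1.63 interest = $545.88; pay $433.67 → $112.21
Installment 4: $112.21 +$0.33 interest = $112.54; pay $112.54 → $0.00
Balance reaches $0.00 in installment 4.

4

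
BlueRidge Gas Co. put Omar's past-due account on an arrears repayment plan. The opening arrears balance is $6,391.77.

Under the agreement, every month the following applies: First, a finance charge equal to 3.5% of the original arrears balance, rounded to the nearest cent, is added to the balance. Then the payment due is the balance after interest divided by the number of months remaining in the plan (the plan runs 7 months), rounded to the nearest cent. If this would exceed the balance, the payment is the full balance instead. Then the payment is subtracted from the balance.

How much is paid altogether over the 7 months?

$7,957.74

# | Opening | Interest | Payment | End bal
1 | $6,391.77 | $223.71 | $945.07 | $5,670.41
2 | $5,670.41 | $223.71 | $982.35 | $4,911.77
3 | $4,911.77 | $223.71 | $1,027.10 | $4,108.38
4 | $4,108.38 | $223.71 | $1,083.02 | $3,249.07
5 | $3,249.07 | $223.71 | $1,157.59 | $2,315.19
6 | $2,315.19 | $223.71 | $1,269.45 | $1,269.45
7 | $1,269.45 | $223.71 | $1,493.16 | $0.00
Total paid: $7,957.74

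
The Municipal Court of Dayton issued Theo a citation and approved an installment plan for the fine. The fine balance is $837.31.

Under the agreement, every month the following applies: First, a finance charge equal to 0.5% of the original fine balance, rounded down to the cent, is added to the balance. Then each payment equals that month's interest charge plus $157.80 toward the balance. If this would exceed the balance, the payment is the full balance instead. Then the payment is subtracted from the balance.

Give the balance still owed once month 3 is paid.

Month 1: opening $837.31; interest $4.18 → $841.49; payment $161.98; balance $679.51
Month 2: opening $679.51; interest $4.18 → $683.69; payment $161.98; balance $521.71
Month 3: opening $521.71; interest $4.18 → $525.89; payment $161.98; balance $363.91

$363.91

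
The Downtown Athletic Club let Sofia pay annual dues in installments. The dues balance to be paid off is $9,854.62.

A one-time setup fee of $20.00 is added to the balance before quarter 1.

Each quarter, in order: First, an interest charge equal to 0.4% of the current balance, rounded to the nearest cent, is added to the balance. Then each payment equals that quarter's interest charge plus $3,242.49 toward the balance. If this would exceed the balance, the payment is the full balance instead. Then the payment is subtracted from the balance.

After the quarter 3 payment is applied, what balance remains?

# | Opening | Interest | Payment | End bal
1 | $9,874.62 | $39.50 | $3,281.99 | $6,632.13
2 | $6,632.13 | $26.53 | $3,269.02 | $3,389.64
3 | $3,389.64 | $13.56 | $3,256.05 | $147.15

$147.15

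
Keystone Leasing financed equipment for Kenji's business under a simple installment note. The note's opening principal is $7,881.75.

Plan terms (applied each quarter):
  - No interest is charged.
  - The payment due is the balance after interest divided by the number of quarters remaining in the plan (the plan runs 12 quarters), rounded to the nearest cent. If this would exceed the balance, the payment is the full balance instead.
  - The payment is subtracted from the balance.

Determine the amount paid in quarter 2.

Quarter 1: opening $7,881.75; payment $656.81; balance $7,224.94
Quarter 2: opening $7,224.94; payment $656.81; balance $6,568.13

$656.81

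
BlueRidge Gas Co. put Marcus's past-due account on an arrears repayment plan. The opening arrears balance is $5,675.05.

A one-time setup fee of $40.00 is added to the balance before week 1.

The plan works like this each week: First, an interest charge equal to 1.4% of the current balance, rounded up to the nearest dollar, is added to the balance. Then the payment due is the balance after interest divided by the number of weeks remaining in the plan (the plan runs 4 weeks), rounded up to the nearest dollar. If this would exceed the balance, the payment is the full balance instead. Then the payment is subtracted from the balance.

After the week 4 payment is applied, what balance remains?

# | Opening | Interest | Payment | End bal
1 | $5,715.05 | $81.00 | $1,450.00 | $4,346.05
2 | $4,346.05 | $61.00 | $1,470.00 | $2,937.05
3 | $2,937.05 | $42.00 | $1,490.00 | $1,489.05
4 | $1,489.05 | $21.00 | $1,510.05 | $0.00

$0.00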